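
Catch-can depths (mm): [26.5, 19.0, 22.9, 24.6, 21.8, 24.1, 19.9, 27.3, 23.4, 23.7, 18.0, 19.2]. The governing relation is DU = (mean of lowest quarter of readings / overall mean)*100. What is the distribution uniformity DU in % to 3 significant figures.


sorted lowest 3 of 12: [18.0, 19.0, 19.2] -> mean = 18.733 mm
overall mean = 22.533 mm
DU = (18.733/22.533)*100 = 83.1 %
Therefore the distribution uniformity DU = 83.1 %.


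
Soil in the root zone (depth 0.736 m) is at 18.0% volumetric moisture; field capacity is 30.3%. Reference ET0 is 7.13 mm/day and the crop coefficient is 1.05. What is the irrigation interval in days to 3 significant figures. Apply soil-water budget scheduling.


Approach: apply soil-water budget scheduling, SMD = (FC-theta)/100*depth*1000; ETc = ET0*Kc; interval = SMD/ETc.
Step 1 — soil moisture deficit:
  SMD = (30.3 - 18.0)/100 * 0.736 * 1000 = 90.528 mm
Step 2 — daily crop ET (ETc = ET0*Kc):
  ETc = 7.13 * 1.05 = 7.4865 mm/day
Step 3 — irrigation interval (SMD/ETc):
  interval = 90.528 / 7.4865 = 12.1 days
Therefore the irrigation interval = 12.1 days.


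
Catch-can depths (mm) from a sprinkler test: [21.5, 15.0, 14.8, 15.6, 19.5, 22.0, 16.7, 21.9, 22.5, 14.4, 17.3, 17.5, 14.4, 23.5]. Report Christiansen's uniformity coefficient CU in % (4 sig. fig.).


Approach: apply Christiansen's uniformity coefficient, CU = (1 - mean_abs_deviation/mean)*100.
mean = 18.3286 mm
mean |d_i - mean| = 2.98980 mm
CU = (1 - 2.98980/18.3286)*100 = 83.69 %
Therefore Christiansen's uniformity coefficient CU = 83.69 %.


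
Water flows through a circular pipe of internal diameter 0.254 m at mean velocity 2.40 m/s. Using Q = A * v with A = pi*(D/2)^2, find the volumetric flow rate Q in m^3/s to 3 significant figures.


A = pi*(0.254/2)^2 = 0.050671 m^2
Q = 0.050671 * 2.40 = 0.122 m^3/s
Therefore the volumetric flow rate Q = 0.122 m^3/s.


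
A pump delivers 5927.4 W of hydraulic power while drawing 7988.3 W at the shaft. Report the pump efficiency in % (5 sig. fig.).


Approach: apply the efficiency ratio, eta = (P_out/P_in)*100.
eta = (5927.4 / 7988.3) * 100 = 74.201 %
Therefore the pump efficiency = 74.201 %.


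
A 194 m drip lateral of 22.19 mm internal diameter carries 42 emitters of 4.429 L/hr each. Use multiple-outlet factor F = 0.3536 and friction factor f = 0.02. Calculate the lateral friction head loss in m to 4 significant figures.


Approach: apply Darcy-Weisbach with the multiple-outlet F-factor, Q = n*q/(3600*1000) m^3/s; v = Q/A; hf = F*f*(L/D)*(v^2/(2g)).
Q = 42*4.429/(3600*1000) = 5.16717e-05 m^3/s
A = pi*(22.19e-3/2)^2 = 3.86727e-04 m^2, so v = Q/A = 0.133613 m/s
hf = 0.3536*0.02*(194/0.02219)*(0.133613^2/(2*9.81)) = 0.05626 m
Therefore the lateral friction head loss = 0.05626 m.


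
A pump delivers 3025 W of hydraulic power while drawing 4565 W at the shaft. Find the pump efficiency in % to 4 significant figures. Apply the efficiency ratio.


Approach: apply the efficiency ratio, eta = (P_out/P_in)*100.
eta = (3025 / 4565) * 100 = 66.27 %
Therefore the pump efficiency = 66.27 %.


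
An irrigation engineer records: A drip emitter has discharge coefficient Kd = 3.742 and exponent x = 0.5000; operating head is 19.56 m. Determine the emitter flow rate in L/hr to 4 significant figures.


Approach: apply the emitter characteristic equation, q = Kd * h^x.
q = 3.742 * 19.56^0.5000 = 16.55 L/hr
Therefore the emitter flow rate = 16.55 L/hr.


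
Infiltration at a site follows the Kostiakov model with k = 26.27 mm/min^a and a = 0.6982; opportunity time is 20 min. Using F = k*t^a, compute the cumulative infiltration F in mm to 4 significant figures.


F = 26.27 * 20^0.6982 = 212.7 mm
Therefore the cumulative infiltration F = 212.7 mm.


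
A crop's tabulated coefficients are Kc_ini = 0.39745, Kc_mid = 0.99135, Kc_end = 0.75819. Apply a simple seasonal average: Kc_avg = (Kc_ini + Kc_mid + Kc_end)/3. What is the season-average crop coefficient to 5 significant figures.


Kc_avg = (0.39745 + 0.99135 + 0.75819)/3 = 0.71566
Therefore the season-average crop coefficient = 0.71566.


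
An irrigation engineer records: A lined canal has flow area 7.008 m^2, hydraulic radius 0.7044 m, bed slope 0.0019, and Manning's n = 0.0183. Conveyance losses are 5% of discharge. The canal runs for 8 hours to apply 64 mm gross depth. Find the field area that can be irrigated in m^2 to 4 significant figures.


Approach: apply Manning's equation with a conveyance and depth budget, Q = (1/n)*A*R^(2/3)*S^(1/2); Q_field = Q*(1-loss); Area = Q_field*t/(d/1000).
Step 1 — canal discharge (Manning's equation):
  Q = (1/0.0183) * 7.008 * 0.7044^(2/3) * 0.0019^(1/2) = 13.2150 m^3/s
Step 2 — delivered flow: Q_field = 13.2150*(1 - 5/100) = 12.5542 m^3/s
Step 3 — volume delivered: V = 12.5542 * 8*3600 = 361561 m^3
Step 4 — area served: A = V / (depth/1000) = 361561 / 0.064 = 5649000 m^2
Therefore the field area that can be irrigated = 5649000 m^2.


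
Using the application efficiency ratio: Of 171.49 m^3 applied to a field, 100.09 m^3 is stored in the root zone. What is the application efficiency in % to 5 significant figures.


Approach: apply the application efficiency ratio, Ea = (stored/applied)*100.
Ea = (100.09/171.49)*100 = 58.365 %
Therefore the application efficiency = 58.365 %.


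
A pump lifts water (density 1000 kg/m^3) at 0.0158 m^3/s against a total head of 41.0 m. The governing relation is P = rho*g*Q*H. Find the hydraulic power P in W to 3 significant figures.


P = 1000 * 9.81 * 0.0158 * 41.0 = 6350 W
Therefore the hydraulic power P = 6350 W.


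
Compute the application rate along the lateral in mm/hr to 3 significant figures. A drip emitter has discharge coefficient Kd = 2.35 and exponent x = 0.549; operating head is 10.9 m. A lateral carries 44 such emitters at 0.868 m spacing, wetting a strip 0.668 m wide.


Approach: apply the emitter equation with a lateral mass balance, q = Kd*h^x; Q = n*q; rate = Q/(n*spacing*width).
Step 1 — single emitter flow (q = Kd*h^x):
  q = 2.35 * 10.9^0.549 = 8.7220 L/hr
Step 2 — total lateral flow: Q = 44 * 8.7220 = 383.77 L/hr
Step 3 — wetted area: A = 44 * 0.868 * 0.668 = 25.512 m^2
Step 4 — application rate: Q/A = 383.77/25.512 = 15.0 mm/hr
Therefore the application rate along the lateral = 15.0 mm/hr.


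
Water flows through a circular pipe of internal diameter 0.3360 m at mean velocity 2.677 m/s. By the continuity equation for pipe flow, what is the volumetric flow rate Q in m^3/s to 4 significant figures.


Approach: apply the continuity equation for pipe flow, Q = A * v with A = pi*(D/2)^2.
A = pi*(0.3360/2)^2 = 0.0886683 m^2
Q = 0.0886683 * 2.677 = 0.2374 m^3/s
Therefore the volumetric flow rate Q = 0.2374 m^3/s.


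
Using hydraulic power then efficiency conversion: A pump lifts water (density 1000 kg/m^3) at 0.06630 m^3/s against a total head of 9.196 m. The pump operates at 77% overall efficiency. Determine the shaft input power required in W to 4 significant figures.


Approach: apply hydraulic power then efficiency conversion, P = rho*g*Q*H; P_in = P/eta.
Step 1 — hydraulic power (P = rho*g*Q*H):
  P = 1000 * 9.81 * 0.06630 * 9.196 = 5981.11 W
Step 2 — input power: P_in = P/eta = 5981.11 / 0.77 = 7768 W
Therefore the shaft input power required = 7768 W.


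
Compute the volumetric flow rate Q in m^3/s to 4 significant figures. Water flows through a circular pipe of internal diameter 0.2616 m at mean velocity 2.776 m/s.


Approach: apply the continuity equation for pipe flow, Q = A * v with A = pi*(D/2)^2.
A = pi*(0.2616/2)^2 = 0.0537484 m^2
Q = 0.0537484 * 2.776 = 0.1492 m^3/s
Therefore the volumetric flow rate Q = 0.1492 m^3/s.


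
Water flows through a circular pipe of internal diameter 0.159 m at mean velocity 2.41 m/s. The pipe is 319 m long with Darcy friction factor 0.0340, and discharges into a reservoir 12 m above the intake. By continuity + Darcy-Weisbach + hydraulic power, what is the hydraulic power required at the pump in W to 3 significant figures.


Approach: apply continuity + Darcy-Weisbach + hydraulic power, Q = A*v; hf = f*(L/D)*(v^2/(2g)); H = static + hf; P = rho*g*Q*H.
Step 1 — flow rate (continuity, Q = A*v):
  A = pi*(0.159/2)^2 = 0.019856 m^2
  Q = 0.019856 * 2.41 = 0.047852 m^3/s
Step 2 — friction head loss (Darcy-Weisbach):
  hf = 0.0340 * (319/0.159) * (2.41^2 / (2*9.81))
  hf = 20.193 m
Step 3 — total head: H = 12 + 20.193 = 32.193 m
Step 4 — hydraulic power (P = rho*g*Q*H):
  P = 1000 * 9.81 * 0.047852 * 32.193 = 15100 W
Therefore the hydraulic power required at the pump = 15100 W.


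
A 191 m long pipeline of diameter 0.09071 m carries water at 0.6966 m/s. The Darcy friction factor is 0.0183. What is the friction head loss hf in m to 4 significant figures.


Approach: apply the Darcy-Weisbach equation, hf = f*(L/D)*(v^2/(2g)).
hf = 0.0183 * (191/0.09071) * (0.6966^2 / (2*9.81))
hf = 0.9530 m
Therefore the friction head loss hf = 0.9530 m.


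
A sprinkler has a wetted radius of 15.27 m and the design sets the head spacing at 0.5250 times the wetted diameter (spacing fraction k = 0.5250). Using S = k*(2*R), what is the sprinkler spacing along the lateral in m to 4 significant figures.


S = 0.5250 * (2 * 15.27) = 16.03 m
Therefore the sprinkler spacing along the lateral = 16.03 m.


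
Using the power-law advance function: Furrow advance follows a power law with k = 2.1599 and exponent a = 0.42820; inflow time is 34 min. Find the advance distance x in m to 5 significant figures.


Approach: apply the power-law advance function, x = k*t^a.
x = 2.1599 * 34^0.42820 = 9.7772 m
Therefore the advance distance x = 9.7772 m.


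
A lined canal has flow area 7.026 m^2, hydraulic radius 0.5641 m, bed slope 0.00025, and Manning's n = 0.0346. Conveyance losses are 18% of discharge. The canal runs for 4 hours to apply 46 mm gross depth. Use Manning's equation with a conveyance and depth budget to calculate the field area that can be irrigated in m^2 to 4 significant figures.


Approach: apply Manning's equation with a conveyance and depth budget, Q = (1/n)*A*R^(2/3)*S^(1/2); Q_field = Q*(1-loss); Area = Q_field*t/(d/1000).
Step 1 — canal discharge (Manning's equation):
  Q = (1/0.0346) * 7.026 * 0.5641^(2/3) * 0.00025^(1/2) = 2.19199 m^3/s
Step 2 — delivered flow: Q_field = 2.19199*(1 - 18/100) = 1.79744 m^3/s
Step 3 — volume delivered: V = 1.79744 * 4*3600 = 25883.1 m^3
Step 4 — area served: A = V / (depth/1000) = 25883.1 / 0.046 = 562700 m^2
Therefore the field area that can be irrigated = 562700 m^2.


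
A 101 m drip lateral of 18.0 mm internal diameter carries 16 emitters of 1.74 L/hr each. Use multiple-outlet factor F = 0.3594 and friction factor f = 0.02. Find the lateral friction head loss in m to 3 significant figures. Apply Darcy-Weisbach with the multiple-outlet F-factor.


Approach: apply Darcy-Weisbach with the multiple-outlet F-factor, Q = n*q/(3600*1000) m^3/s; v = Q/A; hf = F*f*(L/D)*(v^2/(2g)).
Q = 16*1.74/(3600*1000) = 7.7333e-06 m^3/s
A = pi*(18.0e-3/2)^2 = 2.5447e-04 m^2, so v = Q/A = 0.030390 m/s
hf = 0.3594*0.02*(101/0.0180)*(0.030390^2/(2*9.81)) = 0.00190 m
Therefore the lateral friction head loss = 0.00190 m.


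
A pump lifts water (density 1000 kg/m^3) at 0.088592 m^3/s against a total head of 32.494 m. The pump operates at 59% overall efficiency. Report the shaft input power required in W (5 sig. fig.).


Approach: apply hydraulic power then efficiency conversion, P = rho*g*Q*H; P_in = P/eta.
Step 1 — hydraulic power (P = rho*g*Q*H):
  P = 1000 * 9.81 * 0.088592 * 32.494 = 28240.13 W
Step 2 — input power: P_in = P/eta = 28240.13 / 0.59 = 47865 W
Therefore the shaft input power required = 47865 W.


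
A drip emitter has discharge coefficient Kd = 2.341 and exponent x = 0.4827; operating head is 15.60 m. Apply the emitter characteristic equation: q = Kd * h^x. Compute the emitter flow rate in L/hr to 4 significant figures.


q = 2.341 * 15.60^0.4827 = 8.817 L/hr
Therefore the emitter flow rate = 8.817 L/hr.


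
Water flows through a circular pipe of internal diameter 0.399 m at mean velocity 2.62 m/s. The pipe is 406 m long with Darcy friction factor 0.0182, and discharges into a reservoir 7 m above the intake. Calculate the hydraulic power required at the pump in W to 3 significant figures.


Approach: apply continuity + Darcy-Weisbach + hydraulic power, Q = A*v; hf = f*(L/D)*(v^2/(2g)); H = static + hf; P = rho*g*Q*H.
Step 1 — flow rate (continuity, Q = A*v):
  A = pi*(0.399/2)^2 = 0.12504 m^2
  Q = 0.12504 * 2.62 = 0.32759 m^3/s
Step 2 — friction head loss (Darcy-Weisbach):
  hf = 0.0182 * (406/0.399) * (2.62^2 / (2*9.81))
  hf = 6.4793 m
Step 3 — total head: H = 7 + 6.4793 = 13.479 m
Step 4 — hydraulic power (P = rho*g*Q*H):
  P = 1000 * 9.81 * 0.32759 * 13.479 = 43300 W
Therefore the hydraulic power required at the pump = 43300 W.


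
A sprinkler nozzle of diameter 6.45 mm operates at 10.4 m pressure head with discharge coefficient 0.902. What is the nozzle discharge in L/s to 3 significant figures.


Approach: apply the orifice equation, Q = Cd*A*sqrt(2*g*h), A = pi*(d/2)^2.
A = pi*(6.45e-3/2)^2 = 3.2675e-05 m^2
Q = 0.902 * 3.2675e-05 * sqrt(2*9.81*10.4) * 1000 = 0.421 L/s
Therefore the nozzle discharge = 0.421 L/s.


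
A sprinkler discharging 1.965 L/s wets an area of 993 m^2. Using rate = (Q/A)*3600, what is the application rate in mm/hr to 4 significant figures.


rate = (1.965 / 993) * 3600 = 7.124 mm/hr
Therefore the application rate = 7.124 mm/hr.


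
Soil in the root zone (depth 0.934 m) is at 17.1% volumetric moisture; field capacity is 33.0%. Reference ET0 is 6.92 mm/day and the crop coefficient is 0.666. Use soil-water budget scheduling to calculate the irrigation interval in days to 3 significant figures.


Approach: apply soil-water budget scheduling, SMD = (FC-theta)/100*depth*1000; ETc = ET0*Kc; interval = SMD/ETc.
Step 1 — soil moisture deficit:
  SMD = (33.0 - 17.1)/100 * 0.934 * 1000 = 148.51 mm
Step 2 — daily crop ET (ETc = ET0*Kc):
  ETc = 6.92 * 0.666 = 4.6087 mm/day
Step 3 — irrigation interval (SMD/ETc):
  interval = 148.51 / 4.6087 = 32.2 days
Therefore the irrigation interval = 32.2 days.


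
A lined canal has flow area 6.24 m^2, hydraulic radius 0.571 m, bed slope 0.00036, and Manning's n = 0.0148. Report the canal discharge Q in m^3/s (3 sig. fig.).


Approach: apply Manning's equation, Q = (1/n)*A*R^(2/3)*S^(1/2).
Q = (1/0.0148) * 6.24 * 0.571^(2/3) * 0.00036^(1/2) = 5.51 m^3/s
Therefore the canal discharge Q = 5.51 m^3/s.


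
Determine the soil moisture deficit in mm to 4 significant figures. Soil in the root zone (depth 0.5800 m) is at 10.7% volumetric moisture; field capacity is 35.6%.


Approach: apply the soil moisture deficit relation, SMD = (FC - theta)/100 * depth * 1000.
SMD = (35.6 - 10.7)/100 * 0.5800 * 1000 = 144.4 mm
Therefore the soil moisture deficit = 144.4 mm.


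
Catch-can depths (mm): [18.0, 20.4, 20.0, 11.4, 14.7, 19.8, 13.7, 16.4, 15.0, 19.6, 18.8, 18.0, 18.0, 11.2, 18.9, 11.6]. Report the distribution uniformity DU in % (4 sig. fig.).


Approach: apply the low-quarter distribution uniformity, DU = (mean of lowest quarter of readings / overall mean)*100.
sorted lowest 4 of 16: [11.2, 11.4, 11.6, 13.7] -> mean = 11.9750 mm
overall mean = 16.5938 mm
DU = (11.9750/16.5938)*100 = 72.17 %
Therefore the distribution uniformity DU = 72.17 %.


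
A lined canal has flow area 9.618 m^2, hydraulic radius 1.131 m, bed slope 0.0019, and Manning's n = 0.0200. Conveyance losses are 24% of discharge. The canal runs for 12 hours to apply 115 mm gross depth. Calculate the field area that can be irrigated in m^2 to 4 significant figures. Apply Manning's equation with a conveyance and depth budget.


Approach: apply Manning's equation with a conveyance and depth budget, Q = (1/n)*A*R^(2/3)*S^(1/2); Q_field = Q*(1-loss); Area = Q_field*t/(d/1000).
Step 1 — canal discharge (Manning's equation):
  Q = (1/0.0200) * 9.618 * 1.131^(2/3) * 0.0019^(1/2) = 22.7548 m^3/s
Step 2 — delivered flow: Q_field = 22.7548*(1 - 24/100) = 17.2937 m^3/s
Step 3 — volume delivered: V = 17.2937 * 12*3600 = 747086 m^3
Step 4 — area served: A = V / (depth/1000) = 747086 / 0.115 = 6496000 m^2
Therefore the field area that can be irrigated = 6496000 m^2.


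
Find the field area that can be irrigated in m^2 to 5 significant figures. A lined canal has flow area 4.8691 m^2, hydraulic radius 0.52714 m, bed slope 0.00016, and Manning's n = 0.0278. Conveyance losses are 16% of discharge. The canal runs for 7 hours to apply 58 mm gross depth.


Approach: apply Manning's equation with a conveyance and depth budget, Q = (1/n)*A*R^(2/3)*S^(1/2); Q_field = Q*(1-loss); Area = Q_field*t/(d/1000).
Step 1 — canal discharge (Manning's equation):
  Q = (1/0.0278) * 4.8691 * 0.52714^(2/3) * 0.00016^(1/2) = 1.445710 m^3/s
Step 2 — delivered flow: Q_field = 1.445710*(1 - 16/100) = 1.214396 m^3/s
Step 3 — volume delivered: V = 1.214396 * 7*3600 = 30602.79 m^3
Step 4 — area served: A = V / (depth/1000) = 30602.79 / 0.058 = 527630 m^2
Therefore the field area that can be irrigated = 527630 m^2.


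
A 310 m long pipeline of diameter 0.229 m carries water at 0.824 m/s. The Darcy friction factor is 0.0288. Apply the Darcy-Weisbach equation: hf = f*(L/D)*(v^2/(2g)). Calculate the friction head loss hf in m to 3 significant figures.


hf = 0.0288 * (310/0.229) * (0.824^2 / (2*9.81))
hf = 1.35 m
Therefore the friction head loss hf = 1.35 m.


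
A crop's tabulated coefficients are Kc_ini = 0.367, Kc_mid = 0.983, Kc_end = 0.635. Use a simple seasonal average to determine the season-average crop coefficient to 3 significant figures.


Approach: apply a simple seasonal average, Kc_avg = (Kc_ini + Kc_mid + Kc_end)/3.
Kc_avg = (0.367 + 0.983 + 0.635)/3 = 0.662
Therefore the season-average crop coefficient = 0.662.


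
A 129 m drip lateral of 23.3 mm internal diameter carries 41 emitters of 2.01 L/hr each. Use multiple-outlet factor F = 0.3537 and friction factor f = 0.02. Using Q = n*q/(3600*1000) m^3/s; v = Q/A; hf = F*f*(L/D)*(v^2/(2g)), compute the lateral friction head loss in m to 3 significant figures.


Q = 41*2.01/(3600*1000) = 2.2892e-05 m^3/s
A = pi*(23.3e-3/2)^2 = 4.2638e-04 m^2, so v = Q/A = 0.053688 m/s
hf = 0.3537*0.02*(129/0.0233)*(0.053688^2/(2*9.81)) = 0.00575 m
Therefore the lateral friction head loss = 0.00575 m.


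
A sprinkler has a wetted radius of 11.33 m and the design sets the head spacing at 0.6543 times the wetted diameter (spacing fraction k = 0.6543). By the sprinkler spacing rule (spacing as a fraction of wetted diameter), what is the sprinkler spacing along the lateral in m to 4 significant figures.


Approach: apply the sprinkler spacing rule (spacing as a fraction of wetted diameter), S = k*(2*R).
S = 0.6543 * (2 * 11.33) = 14.83 m
Therefore the sprinkler spacing along the lateral = 14.83 m.


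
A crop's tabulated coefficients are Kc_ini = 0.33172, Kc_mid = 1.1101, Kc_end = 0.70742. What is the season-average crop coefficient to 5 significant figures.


Approach: apply a simple seasonal average, Kc_avg = (Kc_ini + Kc_mid + Kc_end)/3.
Kc_avg = (0.33172 + 1.1101 + 0.70742)/3 = 0.71641
Therefore the season-average crop coefficient = 0.71641.


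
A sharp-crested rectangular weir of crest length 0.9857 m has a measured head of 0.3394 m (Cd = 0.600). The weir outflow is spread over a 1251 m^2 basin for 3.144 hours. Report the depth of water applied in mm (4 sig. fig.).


Approach: apply the rectangular weir equation with a volume-to-depth conversion, Q = (2/3)*Cd*L*sqrt(2g)*H^1.5; d = Q*t/A * 1000.
Step 1 — weir discharge:
  Q = (2/3)*0.600*0.9857*sqrt(2*9.81)*0.3394^1.5 = 0.345320 m^3/s
Step 2 — volume: V = 0.345320 * 3.144*3600 = 3908.47 m^3
Step 3 — depth: d = V/A * 1000 = 3908.47/1251 * 1000 = 3124 mm
Therefore the depth of water applied = 3124 mm.


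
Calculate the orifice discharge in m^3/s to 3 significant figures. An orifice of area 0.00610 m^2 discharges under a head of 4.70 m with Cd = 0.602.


Approach: apply the orifice equation, Q = Cd*A*sqrt(2*g*h).
Q = 0.602 * 0.00610 * sqrt(2*9.81*4.70) = 0.0353 m^3/s
Therefore the orifice discharge = 0.0353 m^3/s.


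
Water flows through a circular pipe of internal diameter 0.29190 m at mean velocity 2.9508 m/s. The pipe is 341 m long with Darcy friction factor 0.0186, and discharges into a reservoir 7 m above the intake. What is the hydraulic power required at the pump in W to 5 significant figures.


Approach: apply continuity + Darcy-Weisbach + hydraulic power, Q = A*v; hf = f*(L/D)*(v^2/(2g)); H = static + hf; P = rho*g*Q*H.
Step 1 — flow rate (continuity, Q = A*v):
  A = pi*(0.29190/2)^2 = 0.06692033 m^2
  Q = 0.06692033 * 2.9508 = 0.1974685 m^3/s
Step 2 — friction head loss (Darcy-Weisbach):
  hf = 0.0186 * (341/0.29190) * (2.9508^2 / (2*9.81))
  hf = 9.643036 m
Step 3 — total head: H = 7 + 9.643036 = 16.64304 m
Step 4 — hydraulic power (P = rho*g*Q*H):
  P = 1000 * 9.81 * 0.1974685 * 16.64304 = 32240 W
Therefore the hydraulic power required at the pump = 32240 W.


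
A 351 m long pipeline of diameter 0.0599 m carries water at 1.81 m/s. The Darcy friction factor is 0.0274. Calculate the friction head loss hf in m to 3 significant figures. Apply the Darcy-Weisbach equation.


Approach: apply the Darcy-Weisbach equation, hf = f*(L/D)*(v^2/(2g)).
hf = 0.0274 * (351/0.0599) * (1.81^2 / (2*9.81))
hf = 26.8 m
Therefore the friction head loss hf = 26.8 m.


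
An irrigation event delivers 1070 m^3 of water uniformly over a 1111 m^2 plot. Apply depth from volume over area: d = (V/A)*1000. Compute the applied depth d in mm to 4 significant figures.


d = (1070 / 1111) * 1000 = 963.1 mm
Therefore the applied depth d = 963.1 mm.


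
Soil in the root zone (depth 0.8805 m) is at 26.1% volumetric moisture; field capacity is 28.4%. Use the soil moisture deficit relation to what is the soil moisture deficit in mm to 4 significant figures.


Approach: apply the soil moisture deficit relation, SMD = (FC - theta)/100 * depth * 1000.
SMD = (28.4 - 26.1)/100 * 0.8805 * 1000 = 20.25 mm
Therefore the soil moisture deficit = 20.25 mm.


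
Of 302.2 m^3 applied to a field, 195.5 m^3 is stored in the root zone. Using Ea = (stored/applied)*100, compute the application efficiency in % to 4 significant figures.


Ea = (195.5/302.2)*100 = 64.69 %
Therefore the application efficiency = 64.69 %.


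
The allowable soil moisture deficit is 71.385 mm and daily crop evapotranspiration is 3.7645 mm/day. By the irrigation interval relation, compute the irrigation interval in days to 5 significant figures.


Approach: apply the irrigation interval relation, interval = SMD / ETc.
interval = 71.385 / 3.7645 = 18.963 days
Therefore the irrigation interval = 18.963 days.


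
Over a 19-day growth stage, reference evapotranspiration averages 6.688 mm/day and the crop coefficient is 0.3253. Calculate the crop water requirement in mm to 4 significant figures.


Approach: apply the crop water requirement relation, CWR = ET0 * Kc * days.
CWR = 6.688 * 0.3253 * 19 = 41.34 mm
Therefore the crop water requirement = 41.34 mm.


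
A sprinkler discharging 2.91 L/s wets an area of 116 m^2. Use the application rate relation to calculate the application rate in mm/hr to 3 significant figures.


Approach: apply the application rate relation, rate = (Q/A)*3600.
rate = (2.91 / 116) * 3600 = 90.3 mm/hr
Therefore the application rate = 90.3 mm/hr.


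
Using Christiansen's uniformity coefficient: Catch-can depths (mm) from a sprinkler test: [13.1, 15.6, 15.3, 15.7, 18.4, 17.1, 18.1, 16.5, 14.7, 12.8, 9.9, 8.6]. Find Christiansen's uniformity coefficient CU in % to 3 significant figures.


Approach: apply Christiansen's uniformity coefficient, CU = (1 - mean_abs_deviation/mean)*100.
mean = 14.650 mm
mean |d_i - mean| = 2.3667 mm
CU = (1 - 2.3667/14.650)*100 = 83.8 %
Therefore Christiansen's uniformity coefficient CU = 83.8 %.


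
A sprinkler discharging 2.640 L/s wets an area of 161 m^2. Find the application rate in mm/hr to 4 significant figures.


Approach: apply the application rate relation, rate = (Q/A)*3600.
rate = (2.640 / 161) * 3600 = 59.03 mm/hr
Therefore the application rate = 59.03 mm/hr.


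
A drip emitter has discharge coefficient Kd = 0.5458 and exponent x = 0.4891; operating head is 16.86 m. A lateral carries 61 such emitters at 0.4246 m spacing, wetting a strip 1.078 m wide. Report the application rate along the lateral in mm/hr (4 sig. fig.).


Approach: apply the emitter equation with a lateral mass balance, q = Kd*h^x; Q = n*q; rate = Q/(n*spacing*width).
Step 1 — single emitter flow (q = Kd*h^x):
  q = 0.5458 * 16.86^0.4891 = 2.17315 L/hr
Step 2 — total lateral flow: Q = 61 * 2.17315 = 132.562 L/hr
Step 3 — wetted area: A = 61 * 0.4246 * 1.078 = 27.9208 m^2
Step 4 — application rate: Q/A = 132.562/27.9208 = 4.748 mm/hr
Therefore the application rate along the lateral = 4.748 mm/hr.


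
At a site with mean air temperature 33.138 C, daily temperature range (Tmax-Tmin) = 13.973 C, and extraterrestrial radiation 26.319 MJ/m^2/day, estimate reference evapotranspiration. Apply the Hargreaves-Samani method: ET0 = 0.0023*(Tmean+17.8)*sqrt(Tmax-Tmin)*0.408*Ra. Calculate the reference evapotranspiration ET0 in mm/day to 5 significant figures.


ET0 = 0.0023*(33.138+17.8)*sqrt(13.973)*0.408*26.319 = 4.7027 mm/day
Therefore the reference evapotranspiration ET0 = 4.7027 mm/day.


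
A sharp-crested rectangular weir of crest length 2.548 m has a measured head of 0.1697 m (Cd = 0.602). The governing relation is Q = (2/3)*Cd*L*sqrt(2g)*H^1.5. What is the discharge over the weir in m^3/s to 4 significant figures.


Q = (2/3)*0.602*2.548*sqrt(2*9.81)*0.1697^1.5 = 0.3166 m^3/s
Therefore the discharge over the weir = 0.3166 m^3/s.


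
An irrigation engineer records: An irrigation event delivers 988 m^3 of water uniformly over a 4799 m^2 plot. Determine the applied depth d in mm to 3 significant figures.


Approach: apply depth from volume over area, d = (V/A)*1000.
d = (988 / 4799) * 1000 = 206 mm
Therefore the applied depth d = 206 mm.


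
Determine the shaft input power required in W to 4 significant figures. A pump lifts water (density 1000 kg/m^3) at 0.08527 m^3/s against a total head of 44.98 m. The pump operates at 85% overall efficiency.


Approach: apply hydraulic power then efficiency conversion, P = rho*g*Q*H; P_in = P/eta.
Step 1 — hydraulic power (P = rho*g*Q*H):
  P = 1000 * 9.81 * 0.08527 * 44.98 = 37625.7 W
Step 2 — input power: P_in = P/eta = 37625.7 / 0.85 = 44270 W
Therefore the shaft input power required = 44270 W.


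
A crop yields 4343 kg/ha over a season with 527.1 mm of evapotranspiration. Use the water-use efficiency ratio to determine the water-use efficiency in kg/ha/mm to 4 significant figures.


Approach: apply the water-use efficiency ratio, WUE = yield/ET.
WUE = 4343 / 527.1 = 8.239 kg/ha/mm
Therefore the water-use efficiency = 8.239 kg/ha/mm.


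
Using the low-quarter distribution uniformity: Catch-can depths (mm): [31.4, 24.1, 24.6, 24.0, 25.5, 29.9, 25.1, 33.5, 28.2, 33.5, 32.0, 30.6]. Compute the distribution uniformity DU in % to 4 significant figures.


Approach: apply the low-quarter distribution uniformity, DU = (mean of lowest quarter of readings / overall mean)*100.
sorted lowest 3 of 12: [24.0, 24.1, 24.6] -> mean = 24.2333 mm
overall mean = 28.5333 mm
DU = (24.2333/28.5333)*100 = 84.93 %
Therefore the distribution uniformity DU = 84.93 %.


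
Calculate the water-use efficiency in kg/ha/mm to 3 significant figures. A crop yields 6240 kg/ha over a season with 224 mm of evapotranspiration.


Approach: apply the water-use efficiency ratio, WUE = yield/ET.
WUE = 6240 / 224 = 27.9 kg/ha/mm
Therefore the water-use efficiency = 27.9 kg/ha/mm.


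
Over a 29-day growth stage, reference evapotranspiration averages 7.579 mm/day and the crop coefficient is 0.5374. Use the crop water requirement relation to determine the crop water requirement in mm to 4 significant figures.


Approach: apply the crop water requirement relation, CWR = ET0 * Kc * days.
CWR = 7.579 * 0.5374 * 29 = 118.1 mm
Therefore the crop water requirement = 118.1 mm.


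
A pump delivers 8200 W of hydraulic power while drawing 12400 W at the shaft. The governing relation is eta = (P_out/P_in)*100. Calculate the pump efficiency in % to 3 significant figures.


eta = (8200 / 12400) * 100 = 66.1 %
Therefore the pump efficiency = 66.1 %.


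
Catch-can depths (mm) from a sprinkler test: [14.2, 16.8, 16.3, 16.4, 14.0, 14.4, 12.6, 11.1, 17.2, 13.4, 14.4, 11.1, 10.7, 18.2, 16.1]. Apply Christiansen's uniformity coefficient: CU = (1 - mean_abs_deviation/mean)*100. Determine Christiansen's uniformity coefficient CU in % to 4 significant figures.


mean = 14.4600 mm
mean |d_i - mean| = 1.89867 mm
CU = (1 - 1.89867/14.4600)*100 = 86.87 %
Therefore Christiansen's uniformity coefficient CU = 86.87 %.


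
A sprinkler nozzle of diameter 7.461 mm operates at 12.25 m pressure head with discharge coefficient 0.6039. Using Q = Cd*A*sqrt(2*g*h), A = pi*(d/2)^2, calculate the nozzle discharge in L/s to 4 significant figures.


A = pi*(7.461e-3/2)^2 = 4.37204e-05 m^2
Q = 0.6039 * 4.37204e-05 * sqrt(2*9.81*12.25) * 1000 = 0.4093 L/s
Therefore the nozzle discharge = 0.4093 L/s.


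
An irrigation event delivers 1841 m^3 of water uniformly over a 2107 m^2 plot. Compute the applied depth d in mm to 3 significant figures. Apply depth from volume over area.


Approach: apply depth from volume over area, d = (V/A)*1000.
d = (1841 / 2107) * 1000 = 874 mm
Therefore the applied depth d = 874 mm.


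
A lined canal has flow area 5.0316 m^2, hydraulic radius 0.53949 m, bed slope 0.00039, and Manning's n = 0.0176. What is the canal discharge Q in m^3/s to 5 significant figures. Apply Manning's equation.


Approach: apply Manning's equation, Q = (1/n)*A*R^(2/3)*S^(1/2).
Q = (1/0.0176) * 5.0316 * 0.53949^(2/3) * 0.00039^(1/2) = 3.7415 m^3/s
Therefore the canal discharge Q = 3.7415 m^3/s.


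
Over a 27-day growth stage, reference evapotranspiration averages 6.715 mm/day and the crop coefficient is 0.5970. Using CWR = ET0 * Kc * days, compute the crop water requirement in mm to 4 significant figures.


CWR = 6.715 * 0.5970 * 27 = 108.2 mm
Therefore the crop water requirement = 108.2 mm.


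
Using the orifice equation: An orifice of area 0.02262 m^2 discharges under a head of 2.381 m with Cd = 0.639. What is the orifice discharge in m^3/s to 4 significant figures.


Approach: apply the orifice equation, Q = Cd*A*sqrt(2*g*h).
Q = 0.639 * 0.02262 * sqrt(2*9.81*2.381) = 0.09879 m^3/s
Therefore the orifice discharge = 0.09879 m^3/s.


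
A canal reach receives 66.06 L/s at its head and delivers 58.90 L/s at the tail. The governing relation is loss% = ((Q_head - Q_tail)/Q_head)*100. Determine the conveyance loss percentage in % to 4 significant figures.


loss = ((66.06 - 58.90)/66.06)*100 = 10.84 %
Therefore the conveyance loss percentage = 10.84 %.


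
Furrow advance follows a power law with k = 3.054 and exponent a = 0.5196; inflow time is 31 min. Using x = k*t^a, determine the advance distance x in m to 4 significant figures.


x = 3.054 * 31^0.5196 = 18.19 m
Therefore the advance distance x = 18.19 m.


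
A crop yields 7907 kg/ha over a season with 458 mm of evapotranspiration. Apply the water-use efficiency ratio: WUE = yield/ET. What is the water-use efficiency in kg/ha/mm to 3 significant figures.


WUE = 7907 / 458 = 17.3 kg/ha/mm
Therefore the water-use efficiency = 17.3 kg/ha/mm.


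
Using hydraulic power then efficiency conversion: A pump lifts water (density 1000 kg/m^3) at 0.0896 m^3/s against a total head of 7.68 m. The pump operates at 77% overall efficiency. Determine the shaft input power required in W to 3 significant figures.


Approach: apply hydraulic power then efficiency conversion, P = rho*g*Q*H; P_in = P/eta.
Step 1 — hydraulic power (P = rho*g*Q*H):
  P = 1000 * 9.81 * 0.0896 * 7.68 = 6750.5 W
Step 2 — input power: P_in = P/eta = 6750.5 / 0.77 = 8770 W
Therefore the shaft input power required = 8770 W.


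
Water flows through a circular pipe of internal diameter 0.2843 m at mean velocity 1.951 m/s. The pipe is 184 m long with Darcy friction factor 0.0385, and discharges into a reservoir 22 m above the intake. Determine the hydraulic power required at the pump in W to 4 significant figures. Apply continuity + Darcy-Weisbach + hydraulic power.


Approach: apply continuity + Darcy-Weisbach + hydraulic power, Q = A*v; hf = f*(L/D)*(v^2/(2g)); H = static + hf; P = rho*g*Q*H.
Step 1 — flow rate (continuity, Q = A*v):
  A = pi*(0.2843/2)^2 = 0.0634810 m^2
  Q = 0.0634810 * 1.951 = 0.123851 m^3/s
Step 2 — friction head loss (Darcy-Weisbach):
  hf = 0.0385 * (184/0.2843) * (1.951^2 / (2*9.81))
  hf = 4.83412 m
Step 3 — total head: H = 22 + 4.83412 = 26.8341 m
Step 4 — hydraulic power (P = rho*g*Q*H):
  P = 1000 * 9.81 * 0.123851 * 26.8341 = 32600 W
Therefore the hydraulic power required at the pump = 32600 W.


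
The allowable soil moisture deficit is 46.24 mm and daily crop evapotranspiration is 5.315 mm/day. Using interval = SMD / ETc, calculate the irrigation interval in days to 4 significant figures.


interval = 46.24 / 5.315 = 8.700 days
Therefore the irrigation interval = 8.700 days.


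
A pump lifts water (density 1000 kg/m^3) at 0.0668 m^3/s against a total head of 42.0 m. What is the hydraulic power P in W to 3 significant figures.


Approach: apply the hydraulic power relation, P = rho*g*Q*H.
P = 1000 * 9.81 * 0.0668 * 42.0 = 27500 W
Therefore the hydraulic power P = 27500 W.


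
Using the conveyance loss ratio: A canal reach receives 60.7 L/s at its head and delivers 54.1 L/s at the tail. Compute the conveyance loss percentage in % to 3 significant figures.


Approach: apply the conveyance loss ratio, loss% = ((Q_head - Q_tail)/Q_head)*100.
loss = ((60.7 - 54.1)/60.7)*100 = 10.9 %
Therefore the conveyance loss percentage = 10.9 %.


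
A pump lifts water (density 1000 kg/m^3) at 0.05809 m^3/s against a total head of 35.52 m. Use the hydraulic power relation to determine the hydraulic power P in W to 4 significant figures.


Approach: apply the hydraulic power relation, P = rho*g*Q*H.
P = 1000 * 9.81 * 0.05809 * 35.52 = 20240 W
Therefore the hydraulic power P = 20240 W.


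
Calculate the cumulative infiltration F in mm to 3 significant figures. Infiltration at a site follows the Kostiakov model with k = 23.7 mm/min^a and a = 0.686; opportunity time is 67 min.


Approach: apply the Kostiakov infiltration equation, F = k*t^a.
F = 23.7 * 67^0.686 = 424 mm
Therefore the cumulative infiltration F = 424 mm.


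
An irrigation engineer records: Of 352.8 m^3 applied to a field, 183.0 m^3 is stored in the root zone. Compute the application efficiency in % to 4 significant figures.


Approach: apply the application efficiency ratio, Ea = (stored/applied)*100.
Ea = (183.0/352.8)*100 = 51.87 %
Therefore the application efficiency = 51.87 %.


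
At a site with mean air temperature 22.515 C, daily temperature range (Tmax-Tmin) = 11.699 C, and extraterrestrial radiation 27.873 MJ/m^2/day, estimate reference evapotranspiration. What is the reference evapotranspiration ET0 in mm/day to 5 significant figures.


Approach: apply the Hargreaves-Samani method, ET0 = 0.0023*(Tmean+17.8)*sqrt(Tmax-Tmin)*0.408*Ra.
ET0 = 0.0023*(22.515+17.8)*sqrt(11.699)*0.408*27.873 = 3.6067 mm/day
Therefore the reference evapotranspiration ET0 = 3.6067 mm/day.


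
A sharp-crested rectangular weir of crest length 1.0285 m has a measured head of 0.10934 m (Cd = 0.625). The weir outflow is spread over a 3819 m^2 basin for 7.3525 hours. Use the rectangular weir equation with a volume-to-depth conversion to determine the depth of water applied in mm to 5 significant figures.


Approach: apply the rectangular weir equation with a volume-to-depth conversion, Q = (2/3)*Cd*L*sqrt(2g)*H^1.5; d = Q*t/A * 1000.
Step 1 — weir discharge:
  Q = (2/3)*0.625*1.0285*sqrt(2*9.81)*0.10934^1.5 = 0.06862955 m^3/s
Step 2 — volume: V = 0.06862955 * 7.3525*3600 = 1816.556 m^3
Step 3 — depth: d = V/A * 1000 = 1816.556/3819 * 1000 = 475.66 mm
Therefore the depth of water applied = 475.66 mm.


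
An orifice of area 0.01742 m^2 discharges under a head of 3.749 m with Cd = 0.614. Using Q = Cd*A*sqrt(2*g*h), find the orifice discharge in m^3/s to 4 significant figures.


Q = 0.614 * 0.01742 * sqrt(2*9.81*3.749) = 0.09173 m^3/s
Therefore the orifice discharge = 0.09173 m^3/s.


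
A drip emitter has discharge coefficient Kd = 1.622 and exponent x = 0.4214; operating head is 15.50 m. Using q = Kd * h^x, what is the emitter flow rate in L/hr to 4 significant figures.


q = 1.622 * 15.50^0.4214 = 5.148 L/hr
Therefore the emitter flow rate = 5.148 L/hr.


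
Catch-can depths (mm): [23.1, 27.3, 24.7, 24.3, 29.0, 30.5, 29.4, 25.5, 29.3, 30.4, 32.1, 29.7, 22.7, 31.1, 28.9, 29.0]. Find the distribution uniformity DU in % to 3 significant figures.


Approach: apply the low-quarter distribution uniformity, DU = (mean of lowest quarter of readings / overall mean)*100.
sorted lowest 4 of 16: [22.7, 23.1, 24.3, 24.7] -> mean = 23.700 mm
overall mean = 27.938 mm
DU = (23.700/27.938)*100 = 84.8 %
Therefore the distribution uniformity DU = 84.8 %.


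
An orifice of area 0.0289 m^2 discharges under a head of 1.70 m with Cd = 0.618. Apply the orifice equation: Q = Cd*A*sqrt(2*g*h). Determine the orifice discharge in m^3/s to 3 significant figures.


Q = 0.618 * 0.0289 * sqrt(2*9.81*1.70) = 0.103 m^3/s
Therefore the orifice discharge = 0.103 m^3/s.


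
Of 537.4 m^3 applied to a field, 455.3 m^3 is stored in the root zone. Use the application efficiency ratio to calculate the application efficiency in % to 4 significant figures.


Approach: apply the application efficiency ratio, Ea = (stored/applied)*100.
Ea = (455.3/537.4)*100 = 84.72 %
Therefore the application efficiency = 84.72 %.


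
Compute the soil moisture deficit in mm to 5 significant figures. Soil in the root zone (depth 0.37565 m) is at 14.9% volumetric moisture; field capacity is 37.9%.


Approach: apply the soil moisture deficit relation, SMD = (FC - theta)/100 * depth * 1000.
SMD = (37.9 - 14.9)/100 * 0.37565 * 1000 = 86.400 mm
Therefore the soil moisture deficit = 86.400 mm.


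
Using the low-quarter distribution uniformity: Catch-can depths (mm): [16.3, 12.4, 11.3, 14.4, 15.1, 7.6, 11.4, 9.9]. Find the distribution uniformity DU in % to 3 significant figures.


Approach: apply the low-quarter distribution uniformity, DU = (mean of lowest quarter of readings / overall mean)*100.
sorted lowest 2 of 8: [7.6, 9.9] -> mean = 8.7500 mm
overall mean = 12.300 mm
DU = (8.7500/12.300)*100 = 71.1 %
Therefore the distribution uniformity DU = 71.1 %.


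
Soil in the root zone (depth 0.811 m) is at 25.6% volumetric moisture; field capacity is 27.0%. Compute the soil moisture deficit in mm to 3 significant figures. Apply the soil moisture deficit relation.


Approach: apply the soil moisture deficit relation, SMD = (FC - theta)/100 * depth * 1000.
SMD = (27.0 - 25.6)/100 * 0.811 * 1000 = 11.4 mm
Therefore the soil moisture deficit = 11.4 mm.


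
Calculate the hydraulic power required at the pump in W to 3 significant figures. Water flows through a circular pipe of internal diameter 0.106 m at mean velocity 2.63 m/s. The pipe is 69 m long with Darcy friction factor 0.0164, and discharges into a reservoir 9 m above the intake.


Approach: apply continuity + Darcy-Weisbach + hydraulic power, Q = A*v; hf = f*(L/D)*(v^2/(2g)); H = static + hf; P = rho*g*Q*H.
Step 1 — flow rate (continuity, Q = A*v):
  A = pi*(0.106/2)^2 = 0.0088247 m^2
  Q = 0.0088247 * 2.63 = 0.023209 m^3/s
Step 2 — friction head loss (Darcy-Weisbach):
  hf = 0.0164 * (69/0.106) * (2.63^2 / (2*9.81))
  hf = 3.7636 m
Step 3 — total head: H = 9 + 3.7636 = 12.764 m
Step 4 — hydraulic power (P = rho*g*Q*H):
  P = 1000 * 9.81 * 0.023209 * 12.764 = 2910 W
Therefore the hydraulic power required at the pump = 2910 W.
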